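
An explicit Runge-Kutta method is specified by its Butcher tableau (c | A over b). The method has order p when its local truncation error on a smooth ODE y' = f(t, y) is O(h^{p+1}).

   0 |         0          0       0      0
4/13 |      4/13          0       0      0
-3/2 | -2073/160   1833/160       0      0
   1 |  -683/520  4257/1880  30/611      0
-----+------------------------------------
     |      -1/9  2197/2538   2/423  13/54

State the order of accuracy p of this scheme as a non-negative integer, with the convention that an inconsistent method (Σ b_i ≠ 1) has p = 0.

b = (-1/9, 2197/2538, 2/423, 13/54)
c = (0, 4/13, -3/2, 1)
Ac = (0, 0, 141/40, 81/130)
Σ b_i: (-1/9)·1 + 2197/2538·1 + 2/423·1 + 13/54·1 = 1 ✓
b·c: 2197/2538·4/13 + 2/423·(-3/2) + 13/54·1 = 1/2 ✓
b·c²: 2197/2538·16/169 + 2/423·9/4 + 13/54·1 = 1/3 ✓
b·Ac: 2/423·141/40 + 13/54·81/130 = 1/6 ✓
b·c³: 2197/2538·64/2197 + 2/423·(-27/8) + 13/54·1 = 1/4 ✓
b·(c∘Ac): 2/423·(-423/80) + 13/54·81/130 = 1/8 ✓
b·Ac²: 2/423·141/130 + 13/54·549/1690 = 1/12 ✓
b·A²c: 13/54·9/52 = 1/24 ✓; 4 stages ⇒ order 4.

4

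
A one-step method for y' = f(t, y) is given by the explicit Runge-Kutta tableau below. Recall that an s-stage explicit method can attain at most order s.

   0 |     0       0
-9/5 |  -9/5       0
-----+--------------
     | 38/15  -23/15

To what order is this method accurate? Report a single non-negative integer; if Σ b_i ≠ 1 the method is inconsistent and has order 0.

b = (38/15, -23/15)
c = (0, -9/5)
Σ b_i: 38/15·1 + (-23/15)·1 = 1 ✓
b·c: (-23/15)·(-9/5) = 69/25 ≠ 1/2 ⇒ order 1.

1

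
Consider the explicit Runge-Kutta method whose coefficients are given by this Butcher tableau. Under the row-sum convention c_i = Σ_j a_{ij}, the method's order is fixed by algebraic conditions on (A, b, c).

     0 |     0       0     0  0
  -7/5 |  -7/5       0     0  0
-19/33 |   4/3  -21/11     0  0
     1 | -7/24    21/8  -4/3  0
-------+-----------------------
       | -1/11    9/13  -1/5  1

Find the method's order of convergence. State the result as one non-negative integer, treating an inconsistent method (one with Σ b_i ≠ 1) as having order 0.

b = (-1/11, 9/13, -1/5, 1)
c = (0, -7/5, -19/33, 1)
Ac = (0, 0, 147/55, -11513/3960)
Σ b_i: (-1/11)·1 + 9/13·1 + (-1/5)·1 + 1·1 = 1002/715 ≠ 1 ⇒ order 0.

0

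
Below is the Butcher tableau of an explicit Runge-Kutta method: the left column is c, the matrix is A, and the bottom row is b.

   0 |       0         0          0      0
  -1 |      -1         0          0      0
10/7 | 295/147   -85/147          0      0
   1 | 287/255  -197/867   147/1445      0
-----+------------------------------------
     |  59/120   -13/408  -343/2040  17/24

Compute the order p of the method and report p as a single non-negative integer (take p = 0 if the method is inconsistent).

4

b = (59/120, -13/408, -343/2040, 17/24)
c = (0, -1, 10/7, 1)
Ac = (0, 0, 85/147, 19/51)
Σ b_i: 59/120·1 + (-13/408)·1 + (-343/2040)·1 + 17/24·1 = 1 ✓
b·c: (-13/408)·(-1) + (-343/2040)·10/7 + 17/24·1 = 1/2 ✓
b·c²: (-13/408)·1 + (-343/2040)·100/49 + 17/24·1 = 1/3 ✓
b·Ac: (-343/2040)·85/147 + 17/24·19/51 = 1/6 ✓
b·c³: (-13/408)·(-1) + (-343/2040)·1000/343 + 17/24·1 = 1/4 ✓
b·(c∘Ac): (-343/2040)·850/1029 + 17/24·19/51 = 1/8 ✓
b·Ac²: (-343/2040)·(-85/147) + 17/24·(-1/51) = 1/12 ✓
b·A²c: 17/24·1/17 = 1/24 ✓; 4 stages ⇒ order 4.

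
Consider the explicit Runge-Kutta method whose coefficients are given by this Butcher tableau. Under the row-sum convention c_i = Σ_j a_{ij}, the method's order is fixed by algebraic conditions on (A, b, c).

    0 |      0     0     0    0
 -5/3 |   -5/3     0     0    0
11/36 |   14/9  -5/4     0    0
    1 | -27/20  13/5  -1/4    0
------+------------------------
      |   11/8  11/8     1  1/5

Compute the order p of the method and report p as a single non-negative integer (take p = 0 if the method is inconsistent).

b = (11/8, 11/8, 1, 1/5)
c = (0, -5/3, 11/36, 1)
Ac = (0, 0, 25/12, -635/144)
Σ b_i: 11/8·1 + 11/8·1 + 1·1 + 1/5·1 = 79/20 ≠ 1 ⇒ order 0.

0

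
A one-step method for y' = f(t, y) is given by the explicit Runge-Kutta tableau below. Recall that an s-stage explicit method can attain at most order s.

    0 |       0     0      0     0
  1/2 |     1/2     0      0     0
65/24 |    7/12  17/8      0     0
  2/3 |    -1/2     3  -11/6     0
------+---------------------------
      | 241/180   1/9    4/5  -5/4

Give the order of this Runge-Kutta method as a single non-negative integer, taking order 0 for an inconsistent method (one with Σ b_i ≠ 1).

1

b = (241/180, 1/9, 4/5, -5/4)
c = (0, 1/2, 65/24, 2/3)
Ac = (0, 0, 17/16, -499/144)
Σ b_i: 241/180·1 + 1/9·1 + 4/5·1 + (-5/4)·1 = 1 ✓
b·c: 1/9·1/2 + 4/5·65/24 + (-5/4)·2/3 = 25/18 ≠ 1/2 ⇒ order 1.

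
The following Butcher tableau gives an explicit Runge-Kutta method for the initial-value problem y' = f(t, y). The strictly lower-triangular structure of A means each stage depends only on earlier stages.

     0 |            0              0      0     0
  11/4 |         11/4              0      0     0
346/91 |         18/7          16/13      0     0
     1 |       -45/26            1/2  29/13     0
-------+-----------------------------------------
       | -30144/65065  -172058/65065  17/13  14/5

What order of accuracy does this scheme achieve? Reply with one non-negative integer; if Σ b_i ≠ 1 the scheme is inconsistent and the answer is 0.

2

b = (-30144/65065, -172058/65065, 17/13, 14/5)
c = (0, 11/4, 346/91, 1)
Ac = (0, 0, 44/13, 93285/9464)
Σ b_i: (-30144/65065)·1 + (-172058/65065)·1 + 17/13·1 + 14/5·1 = 1 ✓
b·c: (-172058/65065)·11/4 + 17/13·346/91 + 14/5·1 = 1/2 ✓
b·c²: (-172058/65065)·121/16 + 17/13·119716/8281 + 14/5·1 = 7348987/4306120 ≠ 1/3 ⇒ order 2.
b·Ac: 17/13·44/13 + 14/5·93285/9464 = 21649/676 ≠ 1/6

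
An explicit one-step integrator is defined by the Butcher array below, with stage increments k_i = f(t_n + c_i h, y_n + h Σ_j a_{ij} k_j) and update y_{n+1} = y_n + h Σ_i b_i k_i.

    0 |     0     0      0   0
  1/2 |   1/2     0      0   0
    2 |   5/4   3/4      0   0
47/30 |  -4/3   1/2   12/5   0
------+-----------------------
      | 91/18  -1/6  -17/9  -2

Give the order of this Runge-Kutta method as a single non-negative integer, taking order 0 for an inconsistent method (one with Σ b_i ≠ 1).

b = (91/18, -1/6, -17/9, -2)
c = (0, 1/2, 2, 47/30)
Ac = (0, 0, 3/8, 101/20)
Σ b_i: 91/18·1 + (-1/6)·1 + (-17/9)·1 + (-2)·1 = 1 ✓
b·c: (-1/6)·1/2 + (-17/9)·2 + (-2)·47/30 = -1259/180 ≠ 1/2 ⇒ order 1.

1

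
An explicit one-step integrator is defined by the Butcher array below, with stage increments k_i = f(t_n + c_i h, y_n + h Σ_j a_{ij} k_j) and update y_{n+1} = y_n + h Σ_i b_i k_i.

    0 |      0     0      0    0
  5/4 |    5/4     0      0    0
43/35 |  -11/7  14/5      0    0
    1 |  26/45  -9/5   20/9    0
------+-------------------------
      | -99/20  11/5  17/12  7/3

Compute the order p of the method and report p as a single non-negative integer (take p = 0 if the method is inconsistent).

1

b = (-99/20, 11/5, 17/12, 7/3)
c = (0, 5/4, 43/35, 1)
Ac = (0, 0, 7/2, 121/252)
Σ b_i: (-99/20)·1 + 11/5·1 + 17/12·1 + 7/3·1 = 1 ✓
b·c: 11/5·5/4 + 17/12·43/35 + 7/3·1 = 1433/210 ≠ 1/2 ⇒ order 1.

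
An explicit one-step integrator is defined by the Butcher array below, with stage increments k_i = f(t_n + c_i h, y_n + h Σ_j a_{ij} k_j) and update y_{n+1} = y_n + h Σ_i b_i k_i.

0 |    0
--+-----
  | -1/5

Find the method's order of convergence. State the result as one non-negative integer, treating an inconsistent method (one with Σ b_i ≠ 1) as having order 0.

0

b = (-1/5)
c = (0)
Σ b_i: (-1/5)·1 = -1/5 ≠ 1 ⇒ order 0.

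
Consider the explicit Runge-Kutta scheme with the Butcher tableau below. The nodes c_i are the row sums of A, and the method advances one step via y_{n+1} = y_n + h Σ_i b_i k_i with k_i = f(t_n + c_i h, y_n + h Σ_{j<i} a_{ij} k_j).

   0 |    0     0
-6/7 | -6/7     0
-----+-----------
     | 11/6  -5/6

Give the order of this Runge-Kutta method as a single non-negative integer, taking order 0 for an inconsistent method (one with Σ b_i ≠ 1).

1

b = (11/6, -5/6)
c = (0, -6/7)
Σ b_i: 11/6·1 + (-5/6)·1 = 1 ✓
b·c: (-5/6)·(-6/7) = 5/7 ≠ 1/2 ⇒ order 1.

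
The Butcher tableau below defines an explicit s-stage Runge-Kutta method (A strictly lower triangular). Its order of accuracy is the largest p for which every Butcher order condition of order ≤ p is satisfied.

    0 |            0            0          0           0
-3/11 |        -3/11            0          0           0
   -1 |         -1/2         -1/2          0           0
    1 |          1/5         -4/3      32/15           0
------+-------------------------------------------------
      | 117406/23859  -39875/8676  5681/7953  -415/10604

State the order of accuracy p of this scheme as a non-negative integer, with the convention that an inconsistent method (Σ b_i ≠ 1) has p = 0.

b = (117406/23859, -39875/8676, 5681/7953, -415/10604)
c = (0, -3/11, -1, 1)
Ac = (0, 0, 3/22, -292/165)
Σ b_i: 117406/23859·1 + (-39875/8676)·1 + 5681/7953·1 + (-415/10604)·1 = 1 ✓
b·c: (-39875/8676)·(-3/11) + 5681/7953·(-1) + (-415/10604)·1 = 1/2 ✓
b·c²: (-39875/8676)·9/121 + 5681/7953·1 + (-415/10604)·1 = 1/3 ✓
b·Ac: 5681/7953·3/22 + (-415/10604)·(-292/165) = 1/6 ✓
b·c³: (-39875/8676)·(-27/1331) + 5681/7953·(-1) + (-415/10604)·1 = -115517/174966 ≠ 1/4 ⇒ order 3.
b·(c∘Ac): 5681/7953·(-3/22) + (-415/10604)·(-292/165) = -4925/174966 ≠ 1/8
b·Ac²: 5681/7953·(-9/242) + (-415/10604)·3692/1815 = -18577/174966 ≠ 1/12
b·A²c: (-415/10604)·16/55 = -332/29161 ≠ 1/24

3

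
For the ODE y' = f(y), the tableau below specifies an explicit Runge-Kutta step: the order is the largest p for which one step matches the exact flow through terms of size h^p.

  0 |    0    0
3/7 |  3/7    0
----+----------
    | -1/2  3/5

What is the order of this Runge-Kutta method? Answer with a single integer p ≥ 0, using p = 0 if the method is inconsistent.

b = (-1/2, 3/5)
c = (0, 3/7)
Σ b_i: (-1/2)·1 + 3/5·1 = 1/10 ≠ 1 ⇒ order 0.

0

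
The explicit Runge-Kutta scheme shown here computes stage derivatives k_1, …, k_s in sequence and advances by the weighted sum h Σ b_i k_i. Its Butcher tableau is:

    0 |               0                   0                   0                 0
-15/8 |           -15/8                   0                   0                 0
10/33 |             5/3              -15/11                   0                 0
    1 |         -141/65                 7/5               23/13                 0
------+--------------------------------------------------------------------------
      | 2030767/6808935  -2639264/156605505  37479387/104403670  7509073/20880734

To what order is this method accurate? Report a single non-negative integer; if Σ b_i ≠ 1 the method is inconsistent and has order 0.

3

b = (2030767/6808935, -2639264/156605505, 37479387/104403670, 7509073/20880734)
c = (0, -15/8, 10/33, 1)
Ac = (0, 0, 225/88, -7169/3432)
Σ b_i: 2030767/6808935·1 + (-2639264/156605505)·1 + 37479387/104403670·1 + 7509073/20880734·1 = 1 ✓
b·c: (-2639264/156605505)·(-15/8) + 37479387/104403670·10/33 + 7509073/20880734·1 = 1/2 ✓
b·c²: (-2639264/156605505)·225/64 + 37479387/104403670·100/1089 + 7509073/20880734·1 = 1/3 ✓
b·Ac: 37479387/104403670·225/88 + 7509073/20880734·(-7169/3432) = 1/6 ✓
b·c³: (-2639264/156605505)·(-3375/512) + 37479387/104403670·1000/35937 + 7509073/20880734·1 = 345633017/719023536 ≠ 1/4 ⇒ order 3.
b·(c∘Ac): 37479387/104403670·375/484 + 7509073/20880734·(-7169/3432) = -10307183/21788592 ≠ 1/8
b·Ac²: 37479387/104403670·(-3375/704) + 7509073/20880734·4606655/906048 = 77243395/719023536 ≠ 1/12
b·A²c: 7509073/20880734·5175/1144 = 11814975/7262864 ≠ 1/24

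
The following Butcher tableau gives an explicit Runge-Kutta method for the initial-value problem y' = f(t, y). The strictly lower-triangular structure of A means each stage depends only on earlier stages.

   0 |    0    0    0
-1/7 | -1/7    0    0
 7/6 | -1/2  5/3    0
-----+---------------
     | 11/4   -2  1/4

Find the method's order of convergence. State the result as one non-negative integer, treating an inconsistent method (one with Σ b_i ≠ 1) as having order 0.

b = (11/4, -2, 1/4)
c = (0, -1/7, 7/6)
Ac = (0, 0, -5/21)
Σ b_i: 11/4·1 + (-2)·1 + 1/4·1 = 1 ✓
b·c: (-2)·(-1/7) + 1/4·7/6 = 97/168 ≠ 1/2 ⇒ order 1.

1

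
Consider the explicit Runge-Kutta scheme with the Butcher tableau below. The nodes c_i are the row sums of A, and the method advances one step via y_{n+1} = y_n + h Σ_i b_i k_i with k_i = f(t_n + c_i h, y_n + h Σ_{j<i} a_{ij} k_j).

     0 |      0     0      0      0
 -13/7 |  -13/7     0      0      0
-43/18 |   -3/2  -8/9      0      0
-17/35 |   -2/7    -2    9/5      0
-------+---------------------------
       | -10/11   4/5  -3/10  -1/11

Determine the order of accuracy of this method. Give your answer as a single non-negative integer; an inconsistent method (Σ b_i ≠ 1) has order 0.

0

b = (-10/11, 4/5, -3/10, -1/11)
c = (0, -13/7, -43/18, -17/35)
Ac = (0, 0, 104/63, -41/70)
Σ b_i: (-10/11)·1 + 4/5·1 + (-3/10)·1 + (-1/11)·1 = -1/2 ≠ 1 ⇒ order 0.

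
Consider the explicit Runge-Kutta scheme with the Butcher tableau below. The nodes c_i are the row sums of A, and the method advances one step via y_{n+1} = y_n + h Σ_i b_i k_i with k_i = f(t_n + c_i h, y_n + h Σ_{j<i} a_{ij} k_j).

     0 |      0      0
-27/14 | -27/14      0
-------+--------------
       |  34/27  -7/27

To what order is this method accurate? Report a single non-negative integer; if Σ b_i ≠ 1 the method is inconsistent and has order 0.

b = (34/27, -7/27)
c = (0, -27/14)
Σ b_i: 34/27·1 + (-7/27)·1 = 1 ✓
b·c: (-7/27)·(-27/14) = 1/2 ✓; 2 stages ⇒ order 2.

2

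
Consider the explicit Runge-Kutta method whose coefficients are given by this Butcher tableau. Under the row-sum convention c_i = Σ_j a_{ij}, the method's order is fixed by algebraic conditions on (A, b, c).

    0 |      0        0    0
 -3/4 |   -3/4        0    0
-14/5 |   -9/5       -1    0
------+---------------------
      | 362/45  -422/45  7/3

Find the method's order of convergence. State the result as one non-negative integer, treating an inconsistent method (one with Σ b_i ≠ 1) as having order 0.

2

b = (362/45, -422/45, 7/3)
c = (0, -3/4, -14/5)
Ac = (0, 0, 3/4)
Σ b_i: 362/45·1 + (-422/45)·1 + 7/3·1 = 1 ✓
b·c: (-422/45)·(-3/4) + 7/3·(-14/5) = 1/2 ✓
b·c²: (-422/45)·9/16 + 7/3·196/25 = 7811/600 ≠ 1/3 ⇒ order 2.
b·Ac: 7/3·3/4 = 7/4 ≠ 1/6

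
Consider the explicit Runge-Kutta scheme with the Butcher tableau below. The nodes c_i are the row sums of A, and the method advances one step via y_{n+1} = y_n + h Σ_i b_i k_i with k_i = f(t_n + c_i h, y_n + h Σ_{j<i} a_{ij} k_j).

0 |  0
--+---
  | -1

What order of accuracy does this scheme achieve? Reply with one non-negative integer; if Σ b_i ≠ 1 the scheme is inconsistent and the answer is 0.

0

b = (-1)
c = (0)
Σ b_i: (-1)·1 = -1 ≠ 1 ⇒ order 0.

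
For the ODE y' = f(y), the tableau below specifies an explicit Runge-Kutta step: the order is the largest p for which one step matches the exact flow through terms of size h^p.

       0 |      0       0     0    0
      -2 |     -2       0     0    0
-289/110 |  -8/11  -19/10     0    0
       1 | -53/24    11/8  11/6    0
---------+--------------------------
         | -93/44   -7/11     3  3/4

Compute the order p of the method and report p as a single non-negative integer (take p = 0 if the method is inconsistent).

b = (-93/44, -7/11, 3, 3/4)
c = (0, -2, -289/110, 1)
Ac = (0, 0, 19/5, -227/30)
Σ b_i: (-93/44)·1 + (-7/11)·1 + 3·1 + 3/4·1 = 1 ✓
b·c: (-7/11)·(-2) + 3·(-289/110) + 3/4·1 = -1289/220 ≠ 1/2 ⇒ order 1.

1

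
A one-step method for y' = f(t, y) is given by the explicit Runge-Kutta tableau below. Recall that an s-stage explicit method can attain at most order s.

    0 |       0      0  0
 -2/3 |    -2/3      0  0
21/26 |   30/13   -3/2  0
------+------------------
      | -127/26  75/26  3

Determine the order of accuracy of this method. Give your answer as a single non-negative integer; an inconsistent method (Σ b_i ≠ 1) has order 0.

b = (-127/26, 75/26, 3)
c = (0, -2/3, 21/26)
Ac = (0, 0, 1)
Σ b_i: (-127/26)·1 + 75/26·1 + 3·1 = 1 ✓
b·c: 75/26·(-2/3) + 3·21/26 = 1/2 ✓
b·c²: 75/26·4/9 + 3·441/676 = 6569/2028 ≠ 1/3 ⇒ order 2.
b·Ac: 3·1 = 3 ≠ 1/6

2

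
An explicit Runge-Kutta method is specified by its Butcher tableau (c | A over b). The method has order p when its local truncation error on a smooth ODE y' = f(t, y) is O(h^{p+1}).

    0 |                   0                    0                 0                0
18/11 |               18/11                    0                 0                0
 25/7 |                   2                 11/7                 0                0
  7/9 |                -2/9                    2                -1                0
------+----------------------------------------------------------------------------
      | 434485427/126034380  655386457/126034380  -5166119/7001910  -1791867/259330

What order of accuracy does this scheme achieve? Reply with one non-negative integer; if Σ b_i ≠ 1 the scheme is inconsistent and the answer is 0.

3

b = (434485427/126034380, 655386457/126034380, -5166119/7001910, -1791867/259330)
c = (0, 18/11, 25/7, 7/9)
Ac = (0, 0, 18/7, -23/77)
Σ b_i: 434485427/126034380·1 + 655386457/126034380·1 + (-5166119/7001910)·1 + (-1791867/259330)·1 = 1 ✓
b·c: 655386457/126034380·18/11 + (-5166119/7001910)·25/7 + (-1791867/259330)·7/9 = 1/2 ✓
b·c²: 655386457/126034380·324/121 + (-5166119/7001910)·625/49 + (-1791867/259330)·49/81 = 1/3 ✓
b·Ac: (-5166119/7001910)·18/7 + (-1791867/259330)·(-23/77) = 1/6 ✓
b·c³: 655386457/126034380·5832/1331 + (-5166119/7001910)·15625/343 + (-1791867/259330)·343/729 = -6830367410/485232363 ≠ 1/4 ⇒ order 3.
b·(c∘Ac): (-5166119/7001910)·450/49 + (-1791867/259330)·(-23/99) = -1340891/259330 ≠ 1/8
b·Ac²: (-5166119/7001910)·324/77 + (-1791867/259330)·(-43873/5929) = 191795031/3993682 ≠ 1/12
b·A²c: (-1791867/259330)·(-18/7) = 2303829/129665 ≠ 1/24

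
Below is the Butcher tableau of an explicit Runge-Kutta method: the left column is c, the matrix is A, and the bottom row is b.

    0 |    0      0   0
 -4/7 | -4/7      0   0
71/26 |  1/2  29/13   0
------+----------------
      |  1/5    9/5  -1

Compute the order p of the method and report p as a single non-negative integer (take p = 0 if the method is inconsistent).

1

b = (1/5, 9/5, -1)
c = (0, -4/7, 71/26)
Ac = (0, 0, -116/91)
Σ b_i: 1/5·1 + 9/5·1 + (-1)·1 = 1 ✓
b·c: 9/5·(-4/7) + (-1)·71/26 = -3421/910 ≠ 1/2 ⇒ order 1.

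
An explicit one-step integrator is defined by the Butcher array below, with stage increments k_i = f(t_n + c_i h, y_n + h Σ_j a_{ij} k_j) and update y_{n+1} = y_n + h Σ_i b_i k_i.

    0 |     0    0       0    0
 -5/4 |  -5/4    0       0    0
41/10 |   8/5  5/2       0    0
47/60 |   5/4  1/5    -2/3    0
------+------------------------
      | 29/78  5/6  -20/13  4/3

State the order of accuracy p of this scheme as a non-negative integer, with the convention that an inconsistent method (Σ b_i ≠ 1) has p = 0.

b = (29/78, 5/6, -20/13, 4/3)
c = (0, -5/4, 41/10, 47/60)
Ac = (0, 0, -25/8, -179/60)
Σ b_i: 29/78·1 + 5/6·1 + (-20/13)·1 + 4/3·1 = 1 ✓
b·c: 5/6·(-5/4) + (-20/13)·41/10 + 4/3·47/60 = -29507/4680 ≠ 1/2 ⇒ order 1.

1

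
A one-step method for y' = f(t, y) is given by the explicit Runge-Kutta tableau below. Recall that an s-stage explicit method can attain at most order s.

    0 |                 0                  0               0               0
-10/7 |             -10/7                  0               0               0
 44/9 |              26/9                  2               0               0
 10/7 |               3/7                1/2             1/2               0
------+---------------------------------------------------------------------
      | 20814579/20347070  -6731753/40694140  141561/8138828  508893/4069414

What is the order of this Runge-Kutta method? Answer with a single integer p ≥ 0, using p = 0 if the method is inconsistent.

3

b = (20814579/20347070, -6731753/40694140, 141561/8138828, 508893/4069414)
c = (0, -10/7, 44/9, 10/7)
Ac = (0, 0, -20/7, 109/63)
Σ b_i: 20814579/20347070·1 + (-6731753/40694140)·1 + 141561/8138828·1 + 508893/4069414·1 = 1 ✓
b·c: (-6731753/40694140)·(-10/7) + 141561/8138828·44/9 + 508893/4069414·10/7 = 1/2 ✓
b·c²: (-6731753/40694140)·100/49 + 141561/8138828·1936/81 + 508893/4069414·100/49 = 1/3 ✓
b·Ac: 141561/8138828·(-20/7) + 508893/4069414·109/63 = 1/6 ✓
b·c³: (-6731753/40694140)·(-1000/343) + 141561/8138828·85184/729 + 508893/4069414·1000/343 = 7750794622/2691917361 ≠ 1/4 ⇒ order 3.
b·(c∘Ac): 141561/8138828·(-880/63) + 508893/4069414·1090/441 = 2825845/42728847 ≠ 1/8
b·Ac²: 141561/8138828·200/49 + 508893/4069414·51482/3969 = 651082703/384559623 ≠ 1/12
b·A²c: 508893/4069414·(-10/7) = -363495/2034707 ≠ 1/24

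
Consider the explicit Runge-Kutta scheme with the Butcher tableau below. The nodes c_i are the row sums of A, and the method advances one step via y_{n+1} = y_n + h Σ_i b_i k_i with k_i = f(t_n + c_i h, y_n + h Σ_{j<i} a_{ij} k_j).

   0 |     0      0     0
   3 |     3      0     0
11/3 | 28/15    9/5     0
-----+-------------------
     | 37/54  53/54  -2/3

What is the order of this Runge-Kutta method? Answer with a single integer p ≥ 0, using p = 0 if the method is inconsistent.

b = (37/54, 53/54, -2/3)
c = (0, 3, 11/3)
Ac = (0, 0, 27/5)
Σ b_i: 37/54·1 + 53/54·1 + (-2/3)·1 = 1 ✓
b·c: 53/54·3 + (-2/3)·11/3 = 1/2 ✓
b·c²: 53/54·9 + (-2/3)·121/9 = -7/54 ≠ 1/3 ⇒ order 2.
b·Ac: (-2/3)·27/5 = -18/5 ≠ 1/6

2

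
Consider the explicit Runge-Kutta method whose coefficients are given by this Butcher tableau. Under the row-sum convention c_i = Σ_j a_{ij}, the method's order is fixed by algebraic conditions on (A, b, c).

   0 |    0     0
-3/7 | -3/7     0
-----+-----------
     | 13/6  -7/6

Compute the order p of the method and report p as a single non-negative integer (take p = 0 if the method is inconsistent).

b = (13/6, -7/6)
c = (0, -3/7)
Σ b_i: 13/6·1 + (-7/6)·1 = 1 ✓
b·c: (-7/6)·(-3/7) = 1/2 ✓; 2 stages ⇒ order 2.

2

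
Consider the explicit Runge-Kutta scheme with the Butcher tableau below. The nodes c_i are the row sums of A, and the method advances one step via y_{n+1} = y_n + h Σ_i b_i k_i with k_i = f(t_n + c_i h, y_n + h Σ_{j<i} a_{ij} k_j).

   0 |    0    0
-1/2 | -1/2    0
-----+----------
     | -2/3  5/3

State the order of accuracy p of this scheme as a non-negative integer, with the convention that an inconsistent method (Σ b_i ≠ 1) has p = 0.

b = (-2/3, 5/3)
c = (0, -1/2)
Σ b_i: (-2/3)·1 + 5/3·1 = 1 ✓
b·c: 5/3·(-1/2) = -5/6 ≠ 1/2 ⇒ order 1.

1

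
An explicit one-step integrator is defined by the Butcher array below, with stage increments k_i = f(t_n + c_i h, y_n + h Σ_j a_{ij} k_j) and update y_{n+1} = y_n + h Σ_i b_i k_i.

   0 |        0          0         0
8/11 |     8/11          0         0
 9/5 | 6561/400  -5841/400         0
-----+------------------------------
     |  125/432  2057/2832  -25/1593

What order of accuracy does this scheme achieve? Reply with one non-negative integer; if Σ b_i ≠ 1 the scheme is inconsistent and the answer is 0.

b = (125/432, 2057/2832, -25/1593)
c = (0, 8/11, 9/5)
Ac = (0, 0, -531/50)
Σ b_i: 125/432·1 + 2057/2832·1 + (-25/1593)·1 = 1 ✓
b·c: 2057/2832·8/11 + (-25/1593)·9/5 = 1/2 ✓
b·c²: 2057/2832·64/121 + (-25/1593)·81/25 = 1/3 ✓
b·Ac: (-25/1593)·(-531/50) = 1/6 ✓; 3 stages ⇒ order 3.

3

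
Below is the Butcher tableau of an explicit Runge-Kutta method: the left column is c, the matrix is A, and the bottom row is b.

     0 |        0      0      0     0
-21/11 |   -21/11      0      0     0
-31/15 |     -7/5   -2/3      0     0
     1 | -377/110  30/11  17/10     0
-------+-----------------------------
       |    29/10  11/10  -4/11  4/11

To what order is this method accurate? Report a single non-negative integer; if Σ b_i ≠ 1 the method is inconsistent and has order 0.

0

b = (29/10, 11/10, -4/11, 4/11)
c = (0, -21/11, -31/15, 1)
Ac = (0, 0, 14/11, -158267/18150)
Σ b_i: 29/10·1 + 11/10·1 + (-4/11)·1 + 4/11·1 = 4 ≠ 1 ⇒ order 0.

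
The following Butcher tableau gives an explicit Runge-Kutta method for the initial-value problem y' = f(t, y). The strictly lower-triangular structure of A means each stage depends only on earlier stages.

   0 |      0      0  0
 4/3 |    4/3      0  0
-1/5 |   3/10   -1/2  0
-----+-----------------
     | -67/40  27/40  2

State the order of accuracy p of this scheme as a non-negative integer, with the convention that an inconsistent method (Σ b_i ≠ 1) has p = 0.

2

b = (-67/40, 27/40, 2)
c = (0, 4/3, -1/5)
Ac = (0, 0, -2/3)
Σ b_i: (-67/40)·1 + 27/40·1 + 2·1 = 1 ✓
b·c: 27/40·4/3 + 2·(-1/5) = 1/2 ✓
b·c²: 27/40·16/9 + 2·1/25 = 32/25 ≠ 1/3 ⇒ order 2.
b·Ac: 2·(-2/3) = -4/3 ≠ 1/6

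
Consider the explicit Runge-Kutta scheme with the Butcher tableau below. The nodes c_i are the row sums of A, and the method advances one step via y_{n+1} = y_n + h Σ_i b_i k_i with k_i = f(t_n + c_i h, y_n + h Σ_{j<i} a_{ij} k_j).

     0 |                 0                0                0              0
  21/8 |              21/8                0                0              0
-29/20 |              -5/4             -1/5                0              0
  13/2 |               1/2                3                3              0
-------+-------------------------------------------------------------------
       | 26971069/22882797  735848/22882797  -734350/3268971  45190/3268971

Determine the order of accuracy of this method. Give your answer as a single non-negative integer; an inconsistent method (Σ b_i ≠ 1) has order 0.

b = (26971069/22882797, 735848/22882797, -734350/3268971, 45190/3268971)
c = (0, 21/8, -29/20, 13/2)
Ac = (0, 0, -21/40, 141/40)
Σ b_i: 26971069/22882797·1 + 735848/22882797·1 + (-734350/3268971)·1 + 45190/3268971·1 = 1 ✓
b·c: 735848/22882797·21/8 + (-734350/3268971)·(-29/20) + 45190/3268971·13/2 = 1/2 ✓
b·c²: 735848/22882797·441/64 + (-734350/3268971)·841/400 + 45190/3268971·169/4 = 1/3 ✓
b·Ac: (-734350/3268971)·(-21/40) + 45190/3268971·141/40 = 1/6 ✓
b·c³: 735848/22882797·9261/512 + (-734350/3268971)·(-24389/8000) + 45190/3268971·2197/8 = 1765384667/348690240 ≠ 1/4 ⇒ order 3.
b·(c∘Ac): (-734350/3268971)·609/800 + 45190/3268971·1833/80 = 846919/5811504 ≠ 1/8
b·Ac²: (-734350/3268971)·(-441/320) + 45190/3268971·43167/1600 = 14874827/21793140 ≠ 1/12
b·A²c: 45190/3268971·(-63/40) = -31633/1452876 ≠ 1/24

3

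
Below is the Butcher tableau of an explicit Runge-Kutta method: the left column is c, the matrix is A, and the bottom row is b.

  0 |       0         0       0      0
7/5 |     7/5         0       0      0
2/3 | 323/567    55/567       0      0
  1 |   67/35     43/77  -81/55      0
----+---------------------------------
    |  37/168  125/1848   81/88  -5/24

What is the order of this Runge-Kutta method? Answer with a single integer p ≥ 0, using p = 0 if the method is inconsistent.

b = (37/168, 125/1848, 81/88, -5/24)
c = (0, 7/5, 2/3, 1)
Ac = (0, 0, 11/81, -1/5)
Σ b_i: 37/168·1 + 125/1848·1 + 81/88·1 + (-5/24)·1 = 1 ✓
b·c: 125/1848·7/5 + 81/88·2/3 + (-5/24)·1 = 1/2 ✓
b·c²: 125/1848·49/25 + 81/88·4/9 + (-5/24)·1 = 1/3 ✓
b·Ac: 81/88·11/81 + (-5/24)·(-1/5) = 1/6 ✓
b·c³: 125/1848·343/125 + 81/88·8/27 + (-5/24)·1 = 1/4 ✓
b·(c∘Ac): 81/88·22/243 + (-5/24)·(-1/5) = 1/8 ✓
b·Ac²: 81/88·77/405 + (-5/24)·11/25 = 1/12 ✓
b·A²c: (-5/24)·(-1/5) = 1/24 ✓; 4 stages ⇒ order 4.

4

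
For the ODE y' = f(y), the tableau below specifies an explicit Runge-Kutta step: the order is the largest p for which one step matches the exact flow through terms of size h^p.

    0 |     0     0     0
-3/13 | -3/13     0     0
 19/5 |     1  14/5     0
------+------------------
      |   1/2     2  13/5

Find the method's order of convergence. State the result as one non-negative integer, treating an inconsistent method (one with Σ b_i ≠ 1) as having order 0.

0

b = (1/2, 2, 13/5)
c = (0, -3/13, 19/5)
Ac = (0, 0, -42/65)
Σ b_i: 1/2·1 + 2·1 + 13/5·1 = 51/10 ≠ 1 ⇒ order 0.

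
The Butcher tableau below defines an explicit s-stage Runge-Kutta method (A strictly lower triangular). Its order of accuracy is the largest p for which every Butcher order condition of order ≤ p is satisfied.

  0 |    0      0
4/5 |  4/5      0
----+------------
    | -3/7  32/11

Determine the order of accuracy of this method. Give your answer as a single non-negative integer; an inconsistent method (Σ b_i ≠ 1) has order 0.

0

b = (-3/7, 32/11)
c = (0, 4/5)
Σ b_i: (-3/7)·1 + 32/11·1 = 191/77 ≠ 1 ⇒ order 0.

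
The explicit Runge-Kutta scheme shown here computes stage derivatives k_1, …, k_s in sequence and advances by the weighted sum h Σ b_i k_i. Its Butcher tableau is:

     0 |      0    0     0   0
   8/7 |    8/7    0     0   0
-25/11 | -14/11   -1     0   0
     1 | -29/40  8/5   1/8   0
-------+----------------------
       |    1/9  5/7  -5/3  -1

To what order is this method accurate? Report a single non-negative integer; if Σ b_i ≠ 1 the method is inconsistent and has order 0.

b = (1/9, 5/7, -5/3, -1)
c = (0, 8/7, -25/11, 1)
Ac = (0, 0, -8/7, 4757/3080)
Σ b_i: 1/9·1 + 5/7·1 + (-5/3)·1 + (-1)·1 = -116/63 ≠ 1 ⇒ order 0.

0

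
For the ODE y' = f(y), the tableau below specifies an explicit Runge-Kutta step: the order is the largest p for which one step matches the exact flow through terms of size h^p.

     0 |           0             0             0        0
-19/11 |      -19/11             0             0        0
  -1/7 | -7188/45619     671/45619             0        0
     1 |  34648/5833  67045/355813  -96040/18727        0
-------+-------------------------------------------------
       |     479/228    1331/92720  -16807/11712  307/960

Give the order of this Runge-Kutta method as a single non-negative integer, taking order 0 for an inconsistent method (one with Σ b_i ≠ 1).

4

b = (479/228, 1331/92720, -16807/11712, 307/960)
c = (0, -19/11, -1/7, 1)
Ac = (0, 0, -61/2401, 125/307)
Σ b_i: 479/228·1 + 1331/92720·1 + (-16807/11712)·1 + 307/960·1 = 1 ✓
b·c: 1331/92720·(-19/11) + (-16807/11712)·(-1/7) + 307/960·1 = 1/2 ✓
b·c²: 1331/92720·361/121 + (-16807/11712)·1/49 + 307/960·1 = 1/3 ✓
b·Ac: (-16807/11712)·(-61/2401) + 307/960·125/307 = 1/6 ✓
b·c³: 1331/92720·(-6859/1331) + (-16807/11712)·(-1/343) + 307/960·1 = 1/4 ✓
b·(c∘Ac): (-16807/11712)·61/16807 + 307/960·125/307 = 1/8 ✓
b·Ac²: (-16807/11712)·1159/26411 + 307/960·1545/3377 = 1/12 ✓
b·A²c: 307/960·40/307 = 1/24 ✓; 4 stages ⇒ order 4.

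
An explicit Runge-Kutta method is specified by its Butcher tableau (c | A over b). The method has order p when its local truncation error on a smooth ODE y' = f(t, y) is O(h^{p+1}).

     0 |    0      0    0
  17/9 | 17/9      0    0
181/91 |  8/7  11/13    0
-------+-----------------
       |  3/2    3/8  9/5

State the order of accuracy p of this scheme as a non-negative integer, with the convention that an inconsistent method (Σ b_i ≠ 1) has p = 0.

b = (3/2, 3/8, 9/5)
c = (0, 17/9, 181/91)
Ac = (0, 0, 187/117)
Σ b_i: 3/2·1 + 3/8·1 + 9/5·1 = 147/40 ≠ 1 ⇒ order 0.

0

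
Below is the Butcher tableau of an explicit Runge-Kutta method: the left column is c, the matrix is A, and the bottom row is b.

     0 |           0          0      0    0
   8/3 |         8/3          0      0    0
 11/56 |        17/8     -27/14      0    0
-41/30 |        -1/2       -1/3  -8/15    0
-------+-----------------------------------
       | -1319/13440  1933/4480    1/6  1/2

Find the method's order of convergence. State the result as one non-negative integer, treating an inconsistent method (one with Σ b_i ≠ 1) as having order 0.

2

b = (-1319/13440, 1933/4480, 1/6, 1/2)
c = (0, 8/3, 11/56, -41/30)
Ac = (0, 0, -36/7, -313/315)
Σ b_i: (-1319/13440)·1 + 1933/4480·1 + 1/6·1 + 1/2·1 = 1 ✓
b·c: 1933/4480·8/3 + 1/6·11/56 + 1/2·(-41/30) = 1/2 ✓
b·c²: 1933/4480·64/9 + 1/6·121/3136 + 1/2·1681/900 = 1885633/470400 ≠ 1/3 ⇒ order 2.
b·Ac: 1/6·(-36/7) + 1/2·(-313/315) = -853/630 ≠ 1/6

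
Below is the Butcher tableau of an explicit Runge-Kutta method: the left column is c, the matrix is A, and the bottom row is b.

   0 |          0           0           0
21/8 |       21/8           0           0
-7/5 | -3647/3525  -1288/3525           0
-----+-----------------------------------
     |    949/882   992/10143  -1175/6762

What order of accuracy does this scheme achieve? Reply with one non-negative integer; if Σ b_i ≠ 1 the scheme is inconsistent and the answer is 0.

3

b = (949/882, 992/10143, -1175/6762)
c = (0, 21/8, -7/5)
Ac = (0, 0, -1127/1175)
Σ b_i: 949/882·1 + 992/10143·1 + (-1175/6762)·1 = 1 ✓
b·c: 992/10143·21/8 + (-1175/6762)·(-7/5) = 1/2 ✓
b·c²: 992/10143·441/64 + (-1175/6762)·49/25 = 1/3 ✓
b·Ac: (-1175/6762)·(-1127/1175) = 1/6 ✓; 3 stages ⇒ order 3.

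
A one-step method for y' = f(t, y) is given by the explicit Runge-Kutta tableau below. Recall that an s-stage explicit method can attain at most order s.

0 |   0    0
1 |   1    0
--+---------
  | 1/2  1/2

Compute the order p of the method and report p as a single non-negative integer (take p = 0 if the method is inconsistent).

2

b = (1/2, 1/2)
c = (0, 1)
Σ b_i: 1/2·1 + 1/2·1 = 1 ✓
b·c: 1/2·1 = 1/2 ✓; 2 stages ⇒ order 2.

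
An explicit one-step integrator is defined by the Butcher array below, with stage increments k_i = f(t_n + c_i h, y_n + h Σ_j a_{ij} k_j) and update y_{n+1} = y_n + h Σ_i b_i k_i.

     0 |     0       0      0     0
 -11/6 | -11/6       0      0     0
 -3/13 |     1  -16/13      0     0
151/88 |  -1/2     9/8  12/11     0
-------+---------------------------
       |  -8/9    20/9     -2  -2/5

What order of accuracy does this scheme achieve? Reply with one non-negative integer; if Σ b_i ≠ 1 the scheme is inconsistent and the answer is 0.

0

b = (-8/9, 20/9, -2, -2/5)
c = (0, -11/6, -3/13, 151/88)
Ac = (0, 0, 88/39, -5295/2288)
Σ b_i: (-8/9)·1 + 20/9·1 + (-2)·1 + (-2/5)·1 = -16/15 ≠ 1 ⇒ order 0.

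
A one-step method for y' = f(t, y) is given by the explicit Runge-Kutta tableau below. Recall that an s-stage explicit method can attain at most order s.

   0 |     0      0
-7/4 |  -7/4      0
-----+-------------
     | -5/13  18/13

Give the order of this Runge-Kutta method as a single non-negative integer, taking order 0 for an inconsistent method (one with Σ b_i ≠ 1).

1

b = (-5/13, 18/13)
c = (0, -7/4)
Σ b_i: (-5/13)·1 + 18/13·1 = 1 ✓
b·c: 18/13·(-7/4) = -63/26 ≠ 1/2 ⇒ order 1.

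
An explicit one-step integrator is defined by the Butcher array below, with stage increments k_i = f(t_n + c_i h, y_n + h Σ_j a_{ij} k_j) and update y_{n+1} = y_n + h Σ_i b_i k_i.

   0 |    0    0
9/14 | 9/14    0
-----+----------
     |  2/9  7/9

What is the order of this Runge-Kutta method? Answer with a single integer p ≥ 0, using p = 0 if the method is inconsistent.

2

b = (2/9, 7/9)
c = (0, 9/14)
Σ b_i: 2/9·1 + 7/9·1 = 1 ✓
b·c: 7/9·9/14 = 1/2 ✓; 2 stages ⇒ order 2.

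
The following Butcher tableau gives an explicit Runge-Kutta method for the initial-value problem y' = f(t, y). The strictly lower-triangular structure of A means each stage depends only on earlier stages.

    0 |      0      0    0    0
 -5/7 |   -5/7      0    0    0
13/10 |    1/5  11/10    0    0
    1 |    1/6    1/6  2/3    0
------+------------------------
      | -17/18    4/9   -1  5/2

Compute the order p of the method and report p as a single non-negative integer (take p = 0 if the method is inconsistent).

b = (-17/18, 4/9, -1, 5/2)
c = (0, -5/7, 13/10, 1)
Ac = (0, 0, -11/14, 157/210)
Σ b_i: (-17/18)·1 + 4/9·1 + (-1)·1 + 5/2·1 = 1 ✓
b·c: 4/9·(-5/7) + (-1)·13/10 + 5/2·1 = 278/315 ≠ 1/2 ⇒ order 1.

1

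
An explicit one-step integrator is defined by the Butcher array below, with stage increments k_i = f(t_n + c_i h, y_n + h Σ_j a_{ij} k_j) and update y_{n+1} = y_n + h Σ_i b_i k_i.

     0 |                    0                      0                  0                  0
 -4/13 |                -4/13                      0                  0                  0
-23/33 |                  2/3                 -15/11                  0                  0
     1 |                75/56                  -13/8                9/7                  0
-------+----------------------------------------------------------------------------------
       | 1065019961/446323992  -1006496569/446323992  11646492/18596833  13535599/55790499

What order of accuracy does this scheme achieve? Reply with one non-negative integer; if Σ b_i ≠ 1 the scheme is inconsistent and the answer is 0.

3

b = (1065019961/446323992, -1006496569/446323992, 11646492/18596833, 13535599/55790499)
c = (0, -4/13, -23/33, 1)
Ac = (0, 0, 60/143, -61/154)
Σ b_i: 1065019961/446323992·1 + (-1006496569/446323992)·1 + 11646492/18596833·1 + 13535599/55790499·1 = 1 ✓
b·c: (-1006496569/446323992)·(-4/13) + 11646492/18596833·(-23/33) + 13535599/55790499·1 = 1/2 ✓
b·c²: (-1006496569/446323992)·16/169 + 11646492/18596833·529/1089 + 13535599/55790499·1 = 1/3 ✓
b·Ac: 11646492/18596833·60/143 + 13535599/55790499·(-61/154) = 1/6 ✓
b·c³: (-1006496569/446323992)·(-64/2197) + 11646492/18596833·(-12167/35937) + 13535599/55790499·1 = 2304292271/23934124071 ≠ 1/4 ⇒ order 3.
b·(c∘Ac): 11646492/18596833·(-460/1573) + 13535599/55790499·(-61/154) = -31158047/111580998 ≠ 1/8
b·Ac²: 11646492/18596833·(-240/1859) + 13535599/55790499·5183/11011 = 266067541/7978041357 ≠ 1/12
b·A²c: 13535599/55790499·540/1001 = 31641660/241758829 ≠ 1/24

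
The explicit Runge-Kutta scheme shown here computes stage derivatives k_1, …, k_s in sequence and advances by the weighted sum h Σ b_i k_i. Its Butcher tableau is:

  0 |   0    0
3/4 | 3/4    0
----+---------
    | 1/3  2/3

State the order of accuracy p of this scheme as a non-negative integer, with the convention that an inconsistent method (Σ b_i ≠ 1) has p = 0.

b = (1/3, 2/3)
c = (0, 3/4)
Σ b_i: 1/3·1 + 2/3·1 = 1 ✓
b·c: 2/3·3/4 = 1/2 ✓; 2 stages ⇒ order 2.

2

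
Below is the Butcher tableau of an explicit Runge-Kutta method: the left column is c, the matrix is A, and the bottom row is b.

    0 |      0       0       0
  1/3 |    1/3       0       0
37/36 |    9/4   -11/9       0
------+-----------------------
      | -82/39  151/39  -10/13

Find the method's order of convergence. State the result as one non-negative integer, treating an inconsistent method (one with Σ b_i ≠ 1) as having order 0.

2

b = (-82/39, 151/39, -10/13)
c = (0, 1/3, 37/36)
Ac = (0, 0, -11/27)
Σ b_i: (-82/39)·1 + 151/39·1 + (-10/13)·1 = 1 ✓
b·c: 151/39·1/3 + (-10/13)·37/36 = 1/2 ✓
b·c²: 151/39·1/9 + (-10/13)·1369/1296 = -3221/8424 ≠ 1/3 ⇒ order 2.
b·Ac: (-10/13)·(-11/27) = 110/351 ≠ 1/6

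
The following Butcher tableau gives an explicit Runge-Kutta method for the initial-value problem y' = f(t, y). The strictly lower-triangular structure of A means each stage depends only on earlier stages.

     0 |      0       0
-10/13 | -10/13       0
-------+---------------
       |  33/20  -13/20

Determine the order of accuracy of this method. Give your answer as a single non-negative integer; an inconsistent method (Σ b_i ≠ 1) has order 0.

b = (33/20, -13/20)
c = (0, -10/13)
Σ b_i: 33/20·1 + (-13/20)·1 = 1 ✓
b·c: (-13/20)·(-10/13) = 1/2 ✓; 2 stages ⇒ order 2.

2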